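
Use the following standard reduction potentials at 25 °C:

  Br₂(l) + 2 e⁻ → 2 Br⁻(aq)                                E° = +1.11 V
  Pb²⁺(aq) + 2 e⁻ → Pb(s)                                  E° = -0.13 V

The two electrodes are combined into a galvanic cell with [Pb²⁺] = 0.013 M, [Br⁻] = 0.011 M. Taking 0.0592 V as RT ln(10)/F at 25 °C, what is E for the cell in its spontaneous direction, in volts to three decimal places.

Br₂/Br⁻ is the cathode (higher E°), Pb²⁺/Pb the anode: E°cell = +1.11 − (-0.13) = +1.24 V, n = 2.
Overall: Br₂(l) + Pb(s) → 2 Br⁻(aq) + Pb²⁺(aq)
Q = [Br⁻]^2·[Pb²⁺]; log Q = -5.803.
E = E° − (0.0592/n) log Q = +1.24 − (0.0592/2)(-5.803) = +1.412 V.

+1.412 V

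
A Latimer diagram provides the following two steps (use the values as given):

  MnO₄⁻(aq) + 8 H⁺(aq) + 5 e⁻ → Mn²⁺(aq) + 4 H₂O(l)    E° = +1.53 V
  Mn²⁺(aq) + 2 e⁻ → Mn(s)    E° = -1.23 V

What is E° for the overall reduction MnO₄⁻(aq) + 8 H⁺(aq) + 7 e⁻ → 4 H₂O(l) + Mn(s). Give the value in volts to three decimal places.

Since ΔG° = −nFE° is additive over sequential reductions, n₃E°₃ = n₁E°₁ + n₂E°₂.
E°₃ = (5×+1.53 + 2×-1.23) / 7 = (+5.190) / 7 = +0.741 V.
Simply averaging or adding the two E° values would be wrong; the electron-weighted sum is required.

+0.741 V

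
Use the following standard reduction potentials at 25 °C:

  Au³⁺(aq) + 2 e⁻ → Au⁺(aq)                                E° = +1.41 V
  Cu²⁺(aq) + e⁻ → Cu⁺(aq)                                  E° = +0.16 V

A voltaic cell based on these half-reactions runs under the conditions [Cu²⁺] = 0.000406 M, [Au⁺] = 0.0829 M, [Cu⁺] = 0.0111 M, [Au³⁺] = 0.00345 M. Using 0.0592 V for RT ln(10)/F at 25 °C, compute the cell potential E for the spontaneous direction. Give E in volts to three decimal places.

+1.294 V

Au³⁺/Au⁺ is the cathode (higher E°), Cu²⁺/Cu⁺ the anode: E°cell = +1.41 − (+0.16) = +1.25 V, n = 2.
Overall: Au³⁺(aq) + 2 Cu⁺(aq) → Au⁺(aq) + 2 Cu²⁺(aq)
Q = [Au⁺]·[Cu²⁺]^2 / ([Au³⁺]·[Cu⁺]^2); log Q = -1.493.
E = E° − (0.0592/n) log Q = +1.25 − (0.0592/2)(-1.493) = +1.294 V.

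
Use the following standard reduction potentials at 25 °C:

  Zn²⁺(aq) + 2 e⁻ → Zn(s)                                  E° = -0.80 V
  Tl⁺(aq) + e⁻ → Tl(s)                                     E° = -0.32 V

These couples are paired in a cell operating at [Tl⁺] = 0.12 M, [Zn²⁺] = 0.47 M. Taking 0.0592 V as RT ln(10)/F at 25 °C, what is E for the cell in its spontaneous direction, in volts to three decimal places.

+0.435 V

Tl⁺/Tl is the cathode (higher E°), Zn²⁺/Zn the anode: E°cell = -0.32 − (-0.80) = +0.48 V, n = 2.
Overall: 2 Tl⁺(aq) + Zn(s) → 2 Tl(s) + Zn²⁺(aq)
Q = [Zn²⁺] / ([Tl⁺]^2); log Q = 1.514.
E = E° − (0.0592/n) log Q = +0.48 − (0.0592/2)(1.514) = +0.435 V.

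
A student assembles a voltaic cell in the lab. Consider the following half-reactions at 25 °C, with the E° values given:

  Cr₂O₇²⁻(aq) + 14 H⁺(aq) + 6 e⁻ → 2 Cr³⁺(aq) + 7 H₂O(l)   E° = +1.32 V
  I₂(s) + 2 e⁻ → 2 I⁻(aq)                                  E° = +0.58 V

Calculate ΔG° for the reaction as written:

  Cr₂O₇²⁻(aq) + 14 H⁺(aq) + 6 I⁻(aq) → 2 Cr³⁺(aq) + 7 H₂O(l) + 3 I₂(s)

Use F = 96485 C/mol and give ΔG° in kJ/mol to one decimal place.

-428.4 kJ/mol

As written, Cr₂O₇²⁻/Cr³⁺ is reduced (cathode) and I₂/I⁻ is oxidised (anode), so E°cell = (+1.32) − (+0.58) = +0.74 V.
Balancing electrons gives n = 6.
ΔG° = −nFE° = −(6)(96485)(+0.74) = -428,393 J = -428.4 kJ/mol.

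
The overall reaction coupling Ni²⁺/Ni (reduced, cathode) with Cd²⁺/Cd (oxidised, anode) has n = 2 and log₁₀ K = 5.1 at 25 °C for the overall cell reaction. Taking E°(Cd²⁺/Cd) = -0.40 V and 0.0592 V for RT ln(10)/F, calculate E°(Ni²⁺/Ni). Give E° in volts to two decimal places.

E°cell = (0.0592/n)·log K = (0.0592/2)(5.1) = +0.151 V.
Since Ni²⁺/Ni is the cathode and Cd²⁺/Cd the anode, E°cell = E°(Ni²⁺/Ni) − E°(Cd²⁺/Cd).
So E°(Ni²⁺/Ni) = E°cell + E°(Cd²⁺/Cd) = +0.151 + (-0.40) = -0.25 V.

-0.25 V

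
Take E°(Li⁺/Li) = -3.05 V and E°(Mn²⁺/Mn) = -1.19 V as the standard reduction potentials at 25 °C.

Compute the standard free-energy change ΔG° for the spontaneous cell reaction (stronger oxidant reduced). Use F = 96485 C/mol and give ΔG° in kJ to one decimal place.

Mn²⁺/Mn (E° = -1.19 V) is the cathode; Li⁺/Li (E° = -3.05 V) is the anode, so E°cell = +1.86 V.
Balancing electrons gives n = 2 (lcm of 2 and 1).
ΔG° = −nFE° = −(2)(96485)(+1.86) = -358,924 J = -358.9 kJ.

-358.9 kJ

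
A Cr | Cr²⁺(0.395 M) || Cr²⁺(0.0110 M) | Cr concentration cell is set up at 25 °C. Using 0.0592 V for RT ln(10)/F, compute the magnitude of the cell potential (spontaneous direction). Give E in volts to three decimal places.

+0.046 V

For a concentration cell E°cell = 0. The 0.395 M side is the cathode (reduction is favoured where [Cr²⁺] is higher).
With n = 2, E = −(0.0592/2) log([Cr²⁺]ₐₙ/[Cr²⁺]꜀ₐₜ) = −(0.0592/2) log(0.011/0.395) = −(0.0592/2)(-1.555) = +0.046 V.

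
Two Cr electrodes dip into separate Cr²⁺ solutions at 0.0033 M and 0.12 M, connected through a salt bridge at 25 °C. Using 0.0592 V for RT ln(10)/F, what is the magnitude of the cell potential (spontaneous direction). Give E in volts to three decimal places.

+0.046 V

For a concentration cell E°cell = 0. The 0.12 M side is the cathode (reduction is favoured where [Cr²⁺] is higher).
With n = 2, E = −(0.0592/2) log([Cr²⁺]ₐₙ/[Cr²⁺]꜀ₐₜ) = −(0.0592/2) log(0.0033/0.12) = −(0.0592/2)(-1.561) = +0.046 V.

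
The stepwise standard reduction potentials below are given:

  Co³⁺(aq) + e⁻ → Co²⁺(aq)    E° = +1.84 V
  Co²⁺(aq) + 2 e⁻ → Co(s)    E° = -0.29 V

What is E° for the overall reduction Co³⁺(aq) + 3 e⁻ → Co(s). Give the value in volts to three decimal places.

Since ΔG° = −nFE° is additive over sequential reductions, n₃E°₃ = n₁E°₁ + n₂E°₂.
E°₃ = (1×+1.84 + 2×-0.29) / 3 = (+1.260) / 3 = +0.420 V.
E° values themselves are not directly additive — weighting by electron count is essential.

+0.420 V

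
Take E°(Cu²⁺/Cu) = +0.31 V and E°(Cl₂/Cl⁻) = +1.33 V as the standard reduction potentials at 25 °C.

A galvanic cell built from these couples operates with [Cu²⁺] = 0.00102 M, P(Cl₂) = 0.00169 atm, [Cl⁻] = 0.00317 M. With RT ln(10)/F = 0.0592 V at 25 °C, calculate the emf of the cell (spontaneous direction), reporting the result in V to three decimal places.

+1.174 V

Cl₂/Cl⁻ is the cathode (higher E°), Cu²⁺/Cu the anode: E°cell = +1.33 − (+0.31) = +1.02 V, n = 2.
Overall: Cl₂(g) + Cu(s) → 2 Cl⁻(aq) + Cu²⁺(aq)
Q = [Cl⁻]^2·[Cu²⁺] / (P(Cl₂)); log Q = -5.217.
E = E° − (0.0592/n) log Q = +1.02 − (0.0592/2)(-5.217) = +1.174 V.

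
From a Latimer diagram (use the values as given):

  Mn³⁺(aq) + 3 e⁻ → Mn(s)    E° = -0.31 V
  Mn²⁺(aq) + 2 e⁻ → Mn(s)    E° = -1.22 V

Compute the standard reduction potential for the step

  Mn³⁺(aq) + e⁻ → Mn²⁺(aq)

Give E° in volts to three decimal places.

+1.510 V

Sequential free energies add, so n₃E°₃ = n₁E°₁ + n₂E°₂.
With n₃ = 3, and the known step contributing 2×(-1.22) V, the unknown satisfies 1·E° = 3×(-0.31) − 2×(-1.22) = +1.510.
E° = +1.510 / 1 = +1.510 V.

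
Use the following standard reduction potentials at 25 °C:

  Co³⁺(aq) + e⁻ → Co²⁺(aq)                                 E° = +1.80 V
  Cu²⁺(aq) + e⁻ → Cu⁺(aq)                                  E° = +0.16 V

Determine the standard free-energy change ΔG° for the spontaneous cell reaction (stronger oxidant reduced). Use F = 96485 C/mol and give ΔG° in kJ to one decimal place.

Co³⁺/Co²⁺ (E° = +1.80 V) is the cathode; Cu²⁺/Cu⁺ (E° = +0.16 V) is the anode, so E°cell = +1.64 V.
Balancing electrons gives n = 1 (lcm of 1 and 1).
ΔG° = −nFE° = −(1)(96485)(+1.64) = -158,235 J = -158.2 kJ.

-158.2 kJ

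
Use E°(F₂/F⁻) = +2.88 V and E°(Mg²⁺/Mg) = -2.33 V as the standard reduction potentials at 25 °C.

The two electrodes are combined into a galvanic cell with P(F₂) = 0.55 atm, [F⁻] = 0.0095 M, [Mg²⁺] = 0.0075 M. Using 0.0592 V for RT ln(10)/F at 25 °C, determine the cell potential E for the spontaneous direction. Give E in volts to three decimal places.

+5.385 V

F₂/F⁻ is the cathode (higher E°), Mg²⁺/Mg the anode: E°cell = +2.88 − (-2.33) = +5.21 V, n = 2.
Overall: F₂(g) + Mg(s) → 2 F⁻(aq) + Mg²⁺(aq)
Q = [F⁻]^2·[Mg²⁺] / (P(F₂)); log Q = -5.910.
E = E° − (0.0592/n) log Q = +5.21 − (0.0592/2)(-5.910) = +5.385 V.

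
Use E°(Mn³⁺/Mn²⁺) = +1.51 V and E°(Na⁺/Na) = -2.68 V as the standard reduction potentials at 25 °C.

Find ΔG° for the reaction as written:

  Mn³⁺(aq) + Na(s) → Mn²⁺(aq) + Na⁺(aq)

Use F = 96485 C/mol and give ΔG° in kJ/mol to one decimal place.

-404.3 kJ/mol

As written, Mn³⁺/Mn²⁺ is reduced (cathode) and Na⁺/Na is oxidised (anode), so E°cell = (+1.51) − (-2.68) = +4.19 V.
Balancing electrons gives n = 1.
ΔG° = −nFE° = −(1)(96485)(+4.19) = -404,272 J = -404.3 kJ/mol.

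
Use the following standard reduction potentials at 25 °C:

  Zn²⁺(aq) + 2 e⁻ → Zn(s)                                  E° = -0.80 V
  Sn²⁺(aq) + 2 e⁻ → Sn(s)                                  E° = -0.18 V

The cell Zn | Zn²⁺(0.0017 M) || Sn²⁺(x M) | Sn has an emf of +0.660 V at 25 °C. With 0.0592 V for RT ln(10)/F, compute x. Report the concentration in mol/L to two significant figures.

0.038 M

Sn²⁺/Sn is the cathode, Zn²⁺/Zn the anode: E°cell = +0.62 V, n = 2.
Overall reaction: Sn²⁺(aq) + Zn(s) → Sn(s) + Zn²⁺(aq); Q = [Zn²⁺]^1/[Sn²⁺]^1.
From E = E° − (0.0592/n) log Q: log Q = (E° − E)·n/0.0592 = (+0.62 − (+0.660))·2/0.0592 = -1.3514.
So 1·log[Sn²⁺] = 1·log(0.0017) − log Q = -2.7696 − (-1.3514) = -1.4182; [Sn²⁺] = 10^(-1.4182) ≈ 0.038 M.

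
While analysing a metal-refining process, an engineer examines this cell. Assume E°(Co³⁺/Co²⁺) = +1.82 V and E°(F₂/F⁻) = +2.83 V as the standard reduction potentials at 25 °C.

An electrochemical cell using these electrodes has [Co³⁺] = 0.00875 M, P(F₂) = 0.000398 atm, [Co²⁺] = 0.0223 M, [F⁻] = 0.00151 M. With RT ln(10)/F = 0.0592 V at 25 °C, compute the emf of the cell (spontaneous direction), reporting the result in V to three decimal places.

F₂/F⁻ is the cathode (higher E°), Co³⁺/Co²⁺ the anode: E°cell = +2.83 − (+1.82) = +1.01 V, n = 2.
Overall: F₂(g) + 2 Co²⁺(aq) → 2 F⁻(aq) + 2 Co³⁺(aq)
Q = [F⁻]^2·[Co³⁺]^2 / (P(F₂)·[Co²⁺]^2); log Q = -3.055.
E = E° − (0.0592/n) log Q = +1.01 − (0.0592/2)(-3.055) = +1.100 V.

+1.100 V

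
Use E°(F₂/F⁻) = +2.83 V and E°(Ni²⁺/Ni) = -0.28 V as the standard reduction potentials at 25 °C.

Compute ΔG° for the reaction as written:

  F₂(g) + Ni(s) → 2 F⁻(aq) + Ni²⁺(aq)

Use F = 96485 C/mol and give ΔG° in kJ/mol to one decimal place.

As written, F₂/F⁻ is reduced (cathode) and Ni²⁺/Ni is oxidised (anode), so E°cell = (+2.83) − (-0.28) = +3.11 V.
Balancing electrons gives n = 2.
ΔG° = −nFE° = −(2)(96485)(+3.11) = -600,137 J = -600.1 kJ/mol.

-600.1 kJ/mol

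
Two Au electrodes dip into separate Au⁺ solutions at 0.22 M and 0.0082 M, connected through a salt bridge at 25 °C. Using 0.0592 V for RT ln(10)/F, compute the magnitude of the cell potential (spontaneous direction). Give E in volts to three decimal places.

For a concentration cell E°cell = 0. The 0.22 M side is the cathode (reduction is favoured where [Au⁺] is higher).
With n = 1, E = −(0.0592/1) log([Au⁺]ₐₙ/[Au⁺]꜀ₐₜ) = −(0.0592/1) log(0.0082/0.22) = −(0.0592/1)(-1.429) = +0.085 V.

+0.085 V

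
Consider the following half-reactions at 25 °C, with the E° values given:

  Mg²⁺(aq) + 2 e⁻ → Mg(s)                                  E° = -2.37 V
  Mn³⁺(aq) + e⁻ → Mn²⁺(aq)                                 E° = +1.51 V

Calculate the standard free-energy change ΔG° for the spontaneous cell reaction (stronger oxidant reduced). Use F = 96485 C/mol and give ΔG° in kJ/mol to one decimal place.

-748.7 kJ/mol

Mn³⁺/Mn²⁺ (E° = +1.51 V) is the cathode; Mg²⁺/Mg (E° = -2.37 V) is the anode, so E°cell = +3.88 V.
Balancing electrons gives n = 2 (lcm of 1 and 2).
ΔG° = −nFE° = −(2)(96485)(+3.88) = -748,724 J = -748.7 kJ/mol.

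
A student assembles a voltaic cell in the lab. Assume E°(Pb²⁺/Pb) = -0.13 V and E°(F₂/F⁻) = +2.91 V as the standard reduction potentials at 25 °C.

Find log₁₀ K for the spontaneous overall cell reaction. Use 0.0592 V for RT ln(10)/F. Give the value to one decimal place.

Cathode: F₂/F⁻; anode: Pb²⁺/Pb. E°cell = +3.04 V, n = 2.
log K = nE°cell / 0.0592 = (2)(+3.04) / 0.0592 = 102.7.

102.7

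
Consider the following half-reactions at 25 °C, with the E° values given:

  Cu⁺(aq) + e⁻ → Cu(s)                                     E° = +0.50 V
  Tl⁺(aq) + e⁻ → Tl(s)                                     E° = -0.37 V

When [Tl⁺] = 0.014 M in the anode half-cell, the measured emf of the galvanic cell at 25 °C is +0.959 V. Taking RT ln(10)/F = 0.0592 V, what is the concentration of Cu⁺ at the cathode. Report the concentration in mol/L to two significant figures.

0.45 M

Cu⁺/Cu is the cathode, Tl⁺/Tl the anode: E°cell = +0.87 V, n = 1.
Overall reaction: Cu⁺(aq) + Tl(s) → Cu(s) + Tl⁺(aq); Q = [Tl⁺]^1/[Cu⁺]^1.
From E = E° − (0.0592/n) log Q: log Q = (E° − E)·n/0.0592 = (+0.87 − (+0.959))·1/0.0592 = -1.5034.
So 1·log[Cu⁺] = 1·log(0.014) − log Q = -1.8539 − (-1.5034) = -0.3505; [Cu⁺] = 10^(-0.3505) ≈ 0.45 M.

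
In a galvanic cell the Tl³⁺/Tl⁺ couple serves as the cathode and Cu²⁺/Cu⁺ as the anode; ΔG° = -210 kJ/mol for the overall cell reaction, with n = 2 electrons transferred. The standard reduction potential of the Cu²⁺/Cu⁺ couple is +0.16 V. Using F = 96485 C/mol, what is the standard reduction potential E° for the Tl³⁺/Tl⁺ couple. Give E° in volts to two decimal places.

E°cell = −ΔG°/(nF) = −(-210×10³)/((2)(96485)) = +1.088 V.
Since Tl³⁺/Tl⁺ is the cathode and Cu²⁺/Cu⁺ the anode, E°cell = E°(Tl³⁺/Tl⁺) − E°(Cu²⁺/Cu⁺).
So E°(Tl³⁺/Tl⁺) = E°cell + E°(Cu²⁺/Cu⁺) = +1.088 + (+0.16) = +1.25 V.

+1.25 V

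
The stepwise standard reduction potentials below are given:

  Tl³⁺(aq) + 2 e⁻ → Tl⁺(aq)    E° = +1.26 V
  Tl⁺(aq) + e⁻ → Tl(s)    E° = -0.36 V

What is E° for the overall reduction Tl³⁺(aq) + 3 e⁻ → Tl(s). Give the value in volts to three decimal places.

+0.720 V

Since ΔG° = −nFE° is additive over sequential reductions, n₃E°₃ = n₁E°₁ + n₂E°₂.
E°₃ = (2×+1.26 + 1×-0.36) / 3 = (+2.160) / 3 = +0.720 V.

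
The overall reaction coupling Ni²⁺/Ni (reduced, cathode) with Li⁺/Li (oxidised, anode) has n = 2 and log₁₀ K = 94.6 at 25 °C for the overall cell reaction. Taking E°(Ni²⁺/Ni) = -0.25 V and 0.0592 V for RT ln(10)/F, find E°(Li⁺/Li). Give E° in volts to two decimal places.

E°cell = (0.0592/n)·log K = (0.0592/2)(94.6) = +2.800 V.
Since Ni²⁺/Ni is the cathode and Li⁺/Li the anode, E°cell = E°(Ni²⁺/Ni) − E°(Li⁺/Li).
So E°(Li⁺/Li) = E°(Ni²⁺/Ni) − E°cell = (-0.25) − (+2.800) = -3.05 V.

-3.05 V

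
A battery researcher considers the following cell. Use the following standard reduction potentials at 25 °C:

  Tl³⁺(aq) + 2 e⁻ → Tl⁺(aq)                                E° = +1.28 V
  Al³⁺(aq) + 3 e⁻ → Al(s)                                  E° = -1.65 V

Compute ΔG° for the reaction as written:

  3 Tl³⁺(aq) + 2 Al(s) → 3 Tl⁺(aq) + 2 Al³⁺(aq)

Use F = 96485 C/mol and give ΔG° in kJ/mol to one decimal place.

-1696.2 kJ/mol

As written, Tl³⁺/Tl⁺ is reduced (cathode) and Al³⁺/Al is oxidised (anode), so E°cell = (+1.28) − (-1.65) = +2.93 V.
Balancing electrons gives n = 6.
ΔG° = −nFE° = −(6)(96485)(+2.93) = -1,696,206 J = -1696.2 kJ/mol.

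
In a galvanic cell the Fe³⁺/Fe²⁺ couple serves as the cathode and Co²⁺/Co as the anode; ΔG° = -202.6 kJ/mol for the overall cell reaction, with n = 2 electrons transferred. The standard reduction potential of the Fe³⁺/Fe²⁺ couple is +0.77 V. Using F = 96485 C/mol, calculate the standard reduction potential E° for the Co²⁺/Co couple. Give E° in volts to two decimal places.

E°cell = −ΔG°/(nF) = −(-202.6×10³)/((2)(96485)) = +1.050 V.
Since Fe³⁺/Fe²⁺ is the cathode and Co²⁺/Co the anode, E°cell = E°(Fe³⁺/Fe²⁺) − E°(Co²⁺/Co).
So E°(Co²⁺/Co) = E°(Fe³⁺/Fe²⁺) − E°cell = (+0.77) − (+1.050) = -0.28 V.

-0.28 V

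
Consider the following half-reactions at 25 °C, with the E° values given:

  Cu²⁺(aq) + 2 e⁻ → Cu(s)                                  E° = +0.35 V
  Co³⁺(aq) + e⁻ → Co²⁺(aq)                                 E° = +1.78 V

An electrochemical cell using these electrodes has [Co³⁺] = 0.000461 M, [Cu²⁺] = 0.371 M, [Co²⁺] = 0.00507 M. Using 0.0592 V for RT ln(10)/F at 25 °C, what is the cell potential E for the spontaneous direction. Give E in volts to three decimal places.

+1.381 V

Co³⁺/Co²⁺ is the cathode (higher E°), Cu²⁺/Cu the anode: E°cell = +1.78 − (+0.35) = +1.43 V, n = 2.
Overall: 2 Co³⁺(aq) + Cu(s) → 2 Co²⁺(aq) + Cu²⁺(aq)
Q = [Co²⁺]^2·[Cu²⁺] / ([Co³⁺]^2); log Q = 1.652.
E = E° − (0.0592/n) log Q = +1.43 − (0.0592/2)(1.652) = +1.381 V.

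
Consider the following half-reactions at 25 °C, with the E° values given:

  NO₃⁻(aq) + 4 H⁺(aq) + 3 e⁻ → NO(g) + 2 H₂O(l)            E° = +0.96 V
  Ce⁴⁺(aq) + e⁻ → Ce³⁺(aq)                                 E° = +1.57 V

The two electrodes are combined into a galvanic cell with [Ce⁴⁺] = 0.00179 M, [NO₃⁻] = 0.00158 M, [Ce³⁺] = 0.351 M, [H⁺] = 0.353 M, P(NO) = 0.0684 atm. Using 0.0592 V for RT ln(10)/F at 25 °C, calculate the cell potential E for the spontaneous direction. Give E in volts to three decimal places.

+0.542 V

Ce⁴⁺/Ce³⁺ is the cathode (higher E°), NO₃⁻/NO the anode: E°cell = +1.57 − (+0.96) = +0.61 V, n = 3.
Overall: 3 Ce⁴⁺(aq) + NO(g) + 2 H₂O(l) → 3 Ce³⁺(aq) + NO₃⁻(aq) + 4 H⁺(aq)
Q = [Ce³⁺]^3·[NO₃⁻]·[H⁺]^4 / ([Ce⁴⁺]^3·P(NO)); log Q = 3.432.
E = E° − (0.0592/n) log Q = +0.61 − (0.0592/3)(3.432) = +0.542 V.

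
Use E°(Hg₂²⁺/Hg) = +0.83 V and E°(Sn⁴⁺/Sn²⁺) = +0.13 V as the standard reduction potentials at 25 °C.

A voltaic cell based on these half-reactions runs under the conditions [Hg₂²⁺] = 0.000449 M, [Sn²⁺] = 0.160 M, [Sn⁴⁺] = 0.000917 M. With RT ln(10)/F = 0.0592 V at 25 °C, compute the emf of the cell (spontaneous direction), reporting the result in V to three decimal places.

Hg₂²⁺/Hg is the cathode (higher E°), Sn⁴⁺/Sn²⁺ the anode: E°cell = +0.83 − (+0.13) = +0.70 V, n = 2.
Overall: Hg₂²⁺(aq) + Sn²⁺(aq) → 2 Hg(l) + Sn⁴⁺(aq)
Q = [Sn⁴⁺] / ([Hg₂²⁺]·[Sn²⁺]); log Q = 1.106.
E = E° − (0.0592/n) log Q = +0.70 − (0.0592/2)(1.106) = +0.667 V.

+0.667 V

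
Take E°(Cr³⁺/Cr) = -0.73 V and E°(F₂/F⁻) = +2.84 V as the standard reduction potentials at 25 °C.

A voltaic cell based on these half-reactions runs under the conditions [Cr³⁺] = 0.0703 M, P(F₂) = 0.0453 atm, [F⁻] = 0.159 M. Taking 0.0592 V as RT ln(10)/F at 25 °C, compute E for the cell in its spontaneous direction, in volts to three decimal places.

+3.600 V

F₂/F⁻ is the cathode (higher E°), Cr³⁺/Cr the anode: E°cell = +2.84 − (-0.73) = +3.57 V, n = 6.
Overall: 3 F₂(g) + 2 Cr(s) → 6 F⁻(aq) + 2 Cr³⁺(aq)
Q = [F⁻]^6·[Cr³⁺]^2 / (P(F₂)^3); log Q = -3.066.
E = E° − (0.0592/n) log Q = +3.57 − (0.0592/6)(-3.066) = +3.600 V.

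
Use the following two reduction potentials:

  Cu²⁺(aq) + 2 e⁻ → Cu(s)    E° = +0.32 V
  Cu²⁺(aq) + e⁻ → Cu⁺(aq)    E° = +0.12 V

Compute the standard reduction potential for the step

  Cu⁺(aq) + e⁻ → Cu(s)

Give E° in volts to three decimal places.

Sequential free energies add, so n₃E°₃ = n₁E°₁ + n₂E°₂.
With n₃ = 2, and the known step contributing 1×(+0.12) V, the unknown satisfies 1·E° = 2×(+0.32) − 1×(+0.12) = +0.520.
E° = +0.520 / 1 = +0.520 V.

+0.520 V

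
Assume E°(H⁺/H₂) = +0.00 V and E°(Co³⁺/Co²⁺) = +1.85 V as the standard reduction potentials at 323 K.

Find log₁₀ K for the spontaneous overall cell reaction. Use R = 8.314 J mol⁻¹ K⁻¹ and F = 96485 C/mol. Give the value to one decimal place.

57.7

Cathode: Co³⁺/Co²⁺; anode: H⁺/H₂. E°cell = (+1.85) − (+0.00) = +1.85 V, with n = 2.
ΔG° = −nFE° = −RT ln K, so ln K = nFE°/(RT) = (2)(96485)(+1.85) / ((8.314)(323)) = 132.938.
log₁₀ K = 132.938 / ln 10 = 57.7.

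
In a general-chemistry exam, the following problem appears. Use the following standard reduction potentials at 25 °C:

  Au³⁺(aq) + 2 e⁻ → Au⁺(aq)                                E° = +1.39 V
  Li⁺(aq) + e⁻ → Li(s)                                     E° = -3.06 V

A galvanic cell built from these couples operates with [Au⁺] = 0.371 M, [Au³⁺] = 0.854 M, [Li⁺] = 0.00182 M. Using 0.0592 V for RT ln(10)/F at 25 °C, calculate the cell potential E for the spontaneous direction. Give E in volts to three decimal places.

Au³⁺/Au⁺ is the cathode (higher E°), Li⁺/Li the anode: E°cell = +1.39 − (-3.06) = +4.45 V, n = 2.
Overall: Au³⁺(aq) + 2 Li(s) → Au⁺(aq) + 2 Li⁺(aq)
Q = [Au⁺]·[Li⁺]^2 / ([Au³⁺]); log Q = -5.842.
E = E° − (0.0592/n) log Q = +4.45 − (0.0592/2)(-5.842) = +4.623 V.

+4.623 V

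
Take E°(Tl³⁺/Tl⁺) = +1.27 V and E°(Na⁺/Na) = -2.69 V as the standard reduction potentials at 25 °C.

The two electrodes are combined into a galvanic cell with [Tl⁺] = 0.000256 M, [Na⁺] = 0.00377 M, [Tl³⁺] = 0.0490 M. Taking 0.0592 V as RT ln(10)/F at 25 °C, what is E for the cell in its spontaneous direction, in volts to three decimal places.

+4.171 V

Tl³⁺/Tl⁺ is the cathode (higher E°), Na⁺/Na the anode: E°cell = +1.27 − (-2.69) = +3.96 V, n = 2.
Overall: Tl³⁺(aq) + 2 Na(s) → Tl⁺(aq) + 2 Na⁺(aq)
Q = [Tl⁺]·[Na⁺]^2 / ([Tl³⁺]); log Q = -7.129.
E = E° − (0.0592/n) log Q = +3.96 − (0.0592/2)(-7.129) = +4.171 V.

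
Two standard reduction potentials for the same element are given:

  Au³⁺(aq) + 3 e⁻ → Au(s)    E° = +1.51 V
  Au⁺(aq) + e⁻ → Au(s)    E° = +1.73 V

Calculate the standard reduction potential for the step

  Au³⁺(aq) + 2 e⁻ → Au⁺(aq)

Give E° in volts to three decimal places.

+1.400 V

Sequential free energies add, so n₃E°₃ = n₁E°₁ + n₂E°₂.
With n₃ = 3, and the known step contributing 1×(+1.73) V, the unknown satisfies 2·E° = 3×(+1.51) − 1×(+1.73) = +2.800.
E° = +2.800 / 2 = +1.400 V.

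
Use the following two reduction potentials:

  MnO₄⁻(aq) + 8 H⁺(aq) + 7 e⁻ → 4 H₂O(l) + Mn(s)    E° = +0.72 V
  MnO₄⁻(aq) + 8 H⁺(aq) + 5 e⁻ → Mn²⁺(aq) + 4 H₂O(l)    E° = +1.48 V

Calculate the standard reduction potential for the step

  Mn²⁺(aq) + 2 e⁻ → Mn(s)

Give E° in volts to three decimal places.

-1.180 V

Sequential free energies add, so n₃E°₃ = n₁E°₁ + n₂E°₂.
With n₃ = 7, and the known step contributing 5×(+1.48) V, the unknown satisfies 2·E° = 7×(+0.72) − 5×(+1.48) = -2.360.
E° = -2.360 / 2 = -1.180 V.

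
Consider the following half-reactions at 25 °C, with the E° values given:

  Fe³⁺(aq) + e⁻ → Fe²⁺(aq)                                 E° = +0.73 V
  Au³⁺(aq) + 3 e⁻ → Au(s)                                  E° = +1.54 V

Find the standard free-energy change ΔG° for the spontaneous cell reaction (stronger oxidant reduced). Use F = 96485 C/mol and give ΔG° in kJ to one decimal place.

Au³⁺/Au (E° = +1.54 V) is the cathode; Fe³⁺/Fe²⁺ (E° = +0.73 V) is the anode, so E°cell = +0.81 V.
Balancing electrons gives n = 3 (lcm of 3 and 1).
ΔG° = −nFE° = −(3)(96485)(+0.81) = -234,459 J = -234.5 kJ.

-234.5 kJ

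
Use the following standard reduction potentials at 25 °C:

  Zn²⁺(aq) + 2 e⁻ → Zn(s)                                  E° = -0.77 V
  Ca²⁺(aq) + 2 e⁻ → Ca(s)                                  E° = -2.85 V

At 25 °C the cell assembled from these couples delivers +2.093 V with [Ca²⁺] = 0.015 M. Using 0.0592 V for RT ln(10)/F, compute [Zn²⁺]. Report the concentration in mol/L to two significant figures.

Zn²⁺/Zn is the cathode, Ca²⁺/Ca the anode: E°cell = +2.08 V, n = 2.
Overall reaction: Zn²⁺(aq) + Ca(s) → Zn(s) + Ca²⁺(aq); Q = [Ca²⁺]^1/[Zn²⁺]^1.
From E = E° − (0.0592/n) log Q: log Q = (E° − E)·n/0.0592 = (+2.08 − (+2.093))·2/0.0592 = -0.4392.
So 1·log[Zn²⁺] = 1·log(0.015) − log Q = -1.8239 − (-0.4392) = -1.3847; [Zn²⁺] = 10^(-1.3847) ≈ 0.041 M.

0.041 M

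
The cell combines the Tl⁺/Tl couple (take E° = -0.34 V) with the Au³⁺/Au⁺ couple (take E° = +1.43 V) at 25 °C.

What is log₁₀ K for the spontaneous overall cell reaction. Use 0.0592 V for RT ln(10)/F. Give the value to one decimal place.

Cathode: Au³⁺/Au⁺; anode: Tl⁺/Tl. E°cell = +1.77 V, n = 2.
log K = nE°cell / 0.0592 = (2)(+1.77) / 0.0592 = 59.8.

59.8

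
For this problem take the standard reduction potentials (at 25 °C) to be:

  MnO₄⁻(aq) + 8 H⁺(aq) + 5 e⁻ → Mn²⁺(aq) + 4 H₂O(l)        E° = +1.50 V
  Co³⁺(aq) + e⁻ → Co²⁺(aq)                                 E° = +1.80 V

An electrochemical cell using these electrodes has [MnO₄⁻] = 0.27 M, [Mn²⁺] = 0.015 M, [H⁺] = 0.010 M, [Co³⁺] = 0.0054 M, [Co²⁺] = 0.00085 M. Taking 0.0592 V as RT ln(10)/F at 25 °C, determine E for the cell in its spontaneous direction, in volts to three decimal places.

+0.522 V

Co³⁺/Co²⁺ is the cathode (higher E°), MnO₄⁻/Mn²⁺ the anode: E°cell = +1.80 − (+1.50) = +0.30 V, n = 5.
Overall: 5 Co³⁺(aq) + Mn²⁺(aq) + 4 H₂O(l) → 5 Co²⁺(aq) + MnO₄⁻(aq) + 8 H⁺(aq)
Q = [Co²⁺]^5·[MnO₄⁻]·[H⁺]^8 / ([Co³⁺]^5·[Mn²⁺]); log Q = -18.760.
E = E° − (0.0592/n) log Q = +0.30 − (0.0592/5)(-18.760) = +0.522 V.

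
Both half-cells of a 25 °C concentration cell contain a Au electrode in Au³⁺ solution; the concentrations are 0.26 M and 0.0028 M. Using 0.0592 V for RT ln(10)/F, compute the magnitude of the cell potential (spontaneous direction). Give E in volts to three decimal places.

+0.039 V

For a concentration cell E°cell = 0. The 0.26 M side is the cathode (reduction is favoured where [Au³⁺] is higher).
With n = 3, E = −(0.0592/3) log([Au³⁺]ₐₙ/[Au³⁺]꜀ₐₜ) = −(0.0592/3) log(0.0028/0.26) = −(0.0592/3)(-1.968) = +0.039 V.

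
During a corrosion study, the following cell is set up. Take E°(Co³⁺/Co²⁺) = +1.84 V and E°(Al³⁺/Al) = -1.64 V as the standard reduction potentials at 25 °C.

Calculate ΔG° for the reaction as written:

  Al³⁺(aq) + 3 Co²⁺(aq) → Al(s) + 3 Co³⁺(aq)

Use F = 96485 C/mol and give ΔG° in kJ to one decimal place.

+1007.3 kJ

As written, Al³⁺/Al is reduced (cathode) and Co³⁺/Co²⁺ is oxidised (anode), so E°cell = (-1.64) − (+1.84) = -3.48 V.
Balancing electrons gives n = 3.
ΔG° = −nFE° = −(3)(96485)(-3.48) = 1,007,303 J = +1007.3 kJ.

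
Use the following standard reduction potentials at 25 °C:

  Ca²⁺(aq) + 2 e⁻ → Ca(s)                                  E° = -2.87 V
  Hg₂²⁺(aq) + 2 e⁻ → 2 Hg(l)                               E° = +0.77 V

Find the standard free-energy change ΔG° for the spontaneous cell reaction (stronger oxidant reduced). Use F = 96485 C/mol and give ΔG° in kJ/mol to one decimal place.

Hg₂²⁺/Hg (E° = +0.77 V) is the cathode; Ca²⁺/Ca (E° = -2.87 V) is the anode, so E°cell = +3.64 V.
Balancing electrons gives n = 2 (lcm of 2 and 2).
ΔG° = −nFE° = −(2)(96485)(+3.64) = -702,411 J = -702.4 kJ/mol.

-702.4 kJ/mol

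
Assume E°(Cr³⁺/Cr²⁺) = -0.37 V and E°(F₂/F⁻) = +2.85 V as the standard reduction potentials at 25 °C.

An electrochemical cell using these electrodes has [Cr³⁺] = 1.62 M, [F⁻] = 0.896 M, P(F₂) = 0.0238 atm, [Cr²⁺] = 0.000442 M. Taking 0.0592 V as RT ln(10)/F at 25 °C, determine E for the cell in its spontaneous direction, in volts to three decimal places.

+2.964 V

F₂/F⁻ is the cathode (higher E°), Cr³⁺/Cr²⁺ the anode: E°cell = +2.85 − (-0.37) = +3.22 V, n = 2.
Overall: F₂(g) + 2 Cr²⁺(aq) → 2 F⁻(aq) + 2 Cr³⁺(aq)
Q = [F⁻]^2·[Cr³⁺]^2 / (P(F₂)·[Cr²⁺]^2); log Q = 8.656.
E = E° − (0.0592/n) log Q = +3.22 − (0.0592/2)(8.656) = +2.964 V.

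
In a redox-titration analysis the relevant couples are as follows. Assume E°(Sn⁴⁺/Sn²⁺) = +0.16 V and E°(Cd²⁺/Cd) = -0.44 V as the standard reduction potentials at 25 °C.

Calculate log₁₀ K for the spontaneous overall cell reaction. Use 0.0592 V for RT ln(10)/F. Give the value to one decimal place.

20.3

Cathode: Sn⁴⁺/Sn²⁺; anode: Cd²⁺/Cd. E°cell = +0.60 V, n = 2.
log K = nE°cell / 0.0592 = (2)(+0.60) / 0.0592 = 20.3.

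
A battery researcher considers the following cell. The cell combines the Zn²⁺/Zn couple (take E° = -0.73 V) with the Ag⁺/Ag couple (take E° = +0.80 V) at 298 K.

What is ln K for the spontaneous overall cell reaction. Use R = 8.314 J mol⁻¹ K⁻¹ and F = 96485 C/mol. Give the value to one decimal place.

119.2

Cathode: Ag⁺/Ag; anode: Zn²⁺/Zn. E°cell = (+0.80) − (-0.73) = +1.53 V, with n = 2.
ΔG° = −nFE° = −RT ln K, so ln K = nFE°/(RT) = (2)(96485)(+1.53) / ((8.314)(298)) = 119.167.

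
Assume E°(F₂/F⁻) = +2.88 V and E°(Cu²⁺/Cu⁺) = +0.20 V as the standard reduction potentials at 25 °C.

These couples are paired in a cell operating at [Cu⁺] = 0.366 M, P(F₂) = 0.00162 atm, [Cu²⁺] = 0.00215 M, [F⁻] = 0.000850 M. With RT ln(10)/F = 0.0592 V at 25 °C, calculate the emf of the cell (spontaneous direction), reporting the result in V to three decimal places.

F₂/F⁻ is the cathode (higher E°), Cu²⁺/Cu⁺ the anode: E°cell = +2.88 − (+0.20) = +2.68 V, n = 2.
Overall: F₂(g) + 2 Cu⁺(aq) → 2 F⁻(aq) + 2 Cu²⁺(aq)
Q = [F⁻]^2·[Cu²⁺]^2 / (P(F₂)·[Cu⁺]^2); log Q = -7.813.
E = E° − (0.0592/n) log Q = +2.68 − (0.0592/2)(-7.813) = +2.911 V.

+2.911 V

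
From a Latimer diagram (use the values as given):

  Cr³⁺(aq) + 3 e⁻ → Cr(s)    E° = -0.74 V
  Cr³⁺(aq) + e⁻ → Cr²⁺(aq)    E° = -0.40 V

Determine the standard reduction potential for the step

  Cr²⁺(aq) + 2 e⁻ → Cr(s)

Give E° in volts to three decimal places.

Sequential free energies add, so n₃E°₃ = n₁E°₁ + n₂E°₂.
With n₃ = 3, and the known step contributing 1×(-0.40) V, the unknown satisfies 2·E° = 3×(-0.74) − 1×(-0.40) = -1.820.
E° = -1.820 / 2 = -0.910 V.

-0.910 V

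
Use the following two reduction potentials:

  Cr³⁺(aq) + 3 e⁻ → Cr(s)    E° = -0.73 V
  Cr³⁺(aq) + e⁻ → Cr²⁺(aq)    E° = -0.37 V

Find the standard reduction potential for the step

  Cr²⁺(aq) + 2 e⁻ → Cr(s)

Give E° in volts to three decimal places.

-0.910 V

Sequential free energies add, so n₃E°₃ = n₁E°₁ + n₂E°₂.
With n₃ = 3, and the known step contributing 1×(-0.37) V, the unknown satisfies 2·E° = 3×(-0.73) − 1×(-0.37) = -1.820.
E° = -1.820 / 2 = -0.910 V.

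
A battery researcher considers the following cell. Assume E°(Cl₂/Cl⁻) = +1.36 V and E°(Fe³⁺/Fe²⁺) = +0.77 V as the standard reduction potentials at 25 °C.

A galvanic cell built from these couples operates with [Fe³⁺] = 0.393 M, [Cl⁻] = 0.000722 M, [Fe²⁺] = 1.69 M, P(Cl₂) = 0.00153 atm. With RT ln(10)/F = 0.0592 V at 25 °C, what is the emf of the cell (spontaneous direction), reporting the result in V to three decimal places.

+0.730 V

Cl₂/Cl⁻ is the cathode (higher E°), Fe³⁺/Fe²⁺ the anode: E°cell = +1.36 − (+0.77) = +0.59 V, n = 2.
Overall: Cl₂(g) + 2 Fe²⁺(aq) → 2 Cl⁻(aq) + 2 Fe³⁺(aq)
Q = [Cl⁻]^2·[Fe³⁺]^2 / (P(Cl₂)·[Fe²⁺]^2); log Q = -4.735.
E = E° − (0.0592/n) log Q = +0.59 − (0.0592/2)(-4.735) = +0.730 V.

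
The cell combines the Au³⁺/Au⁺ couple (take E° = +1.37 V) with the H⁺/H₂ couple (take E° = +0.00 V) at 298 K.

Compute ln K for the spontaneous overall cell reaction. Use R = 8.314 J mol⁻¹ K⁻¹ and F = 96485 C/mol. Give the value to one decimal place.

Cathode: Au³⁺/Au⁺; anode: H⁺/H₂. E°cell = (+1.37) − (+0.00) = +1.37 V, with n = 2.
ΔG° = −nFE° = −RT ln K, so ln K = nFE°/(RT) = (2)(96485)(+1.37) / ((8.314)(298)) = 106.705.

106.7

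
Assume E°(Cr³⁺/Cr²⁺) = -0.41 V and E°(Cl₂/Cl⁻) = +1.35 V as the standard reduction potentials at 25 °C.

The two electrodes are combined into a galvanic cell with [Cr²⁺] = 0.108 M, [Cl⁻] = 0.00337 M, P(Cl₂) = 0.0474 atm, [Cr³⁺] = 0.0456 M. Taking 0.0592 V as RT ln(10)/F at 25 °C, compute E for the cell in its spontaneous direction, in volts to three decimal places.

+1.889 V

Cl₂/Cl⁻ is the cathode (higher E°), Cr³⁺/Cr²⁺ the anode: E°cell = +1.35 − (-0.41) = +1.76 V, n = 2.
Overall: Cl₂(g) + 2 Cr²⁺(aq) → 2 Cl⁻(aq) + 2 Cr³⁺(aq)
Q = [Cl⁻]^2·[Cr³⁺]^2 / (P(Cl₂)·[Cr²⁺]^2); log Q = -4.369.
E = E° − (0.0592/n) log Q = +1.76 − (0.0592/2)(-4.369) = +1.889 V.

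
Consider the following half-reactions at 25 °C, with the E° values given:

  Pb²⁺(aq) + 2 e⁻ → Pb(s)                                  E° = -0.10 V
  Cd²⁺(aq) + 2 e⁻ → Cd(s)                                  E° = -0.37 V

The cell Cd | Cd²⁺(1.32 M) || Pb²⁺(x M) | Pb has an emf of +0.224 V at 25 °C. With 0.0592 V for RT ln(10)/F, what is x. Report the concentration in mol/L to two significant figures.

0.037 M

Pb²⁺/Pb is the cathode, Cd²⁺/Cd the anode: E°cell = +0.27 V, n = 2.
Overall reaction: Pb²⁺(aq) + Cd(s) → Pb(s) + Cd²⁺(aq); Q = [Cd²⁺]^1/[Pb²⁺]^1.
From E = E° − (0.0592/n) log Q: log Q = (E° − E)·n/0.0592 = (+0.27 − (+0.224))·2/0.0592 = 1.5541.
So 1·log[Pb²⁺] = 1·log(1.32) − log Q = 0.1206 − (1.5541) = -1.4335; [Pb²⁺] = 10^(-1.4335) ≈ 0.037 M.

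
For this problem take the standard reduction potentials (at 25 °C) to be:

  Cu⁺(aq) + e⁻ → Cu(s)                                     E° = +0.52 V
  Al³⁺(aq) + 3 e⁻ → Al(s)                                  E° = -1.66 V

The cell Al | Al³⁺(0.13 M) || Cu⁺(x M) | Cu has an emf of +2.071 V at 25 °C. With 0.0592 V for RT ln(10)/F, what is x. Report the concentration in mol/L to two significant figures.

0.0073 M

Cu⁺/Cu is the cathode, Al³⁺/Al the anode: E°cell = +2.18 V, n = 3.
Overall reaction: 3 Cu⁺(aq) + Al(s) → 3 Cu(s) + Al³⁺(aq); Q = [Al³⁺]^1/[Cu⁺]^3.
From E = E° − (0.0592/n) log Q: log Q = (E° − E)·n/0.0592 = (+2.18 − (+2.071))·3/0.0592 = 5.5236.
So 3·log[Cu⁺] = 1·log(0.13) − log Q = -0.8861 − (5.5236) = -6.4097; log[Cu⁺] = -6.4097 / 3 = -2.1366; [Cu⁺] = 10^(-2.1366) ≈ 0.0073 M.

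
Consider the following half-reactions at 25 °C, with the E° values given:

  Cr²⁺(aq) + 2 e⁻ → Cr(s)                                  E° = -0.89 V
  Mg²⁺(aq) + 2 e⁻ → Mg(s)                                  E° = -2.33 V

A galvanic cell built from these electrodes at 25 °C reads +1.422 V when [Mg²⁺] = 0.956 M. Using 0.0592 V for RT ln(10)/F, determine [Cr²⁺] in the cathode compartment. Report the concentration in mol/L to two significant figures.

Cr²⁺/Cr is the cathode, Mg²⁺/Mg the anode: E°cell = +1.44 V, n = 2.
Overall reaction: Cr²⁺(aq) + Mg(s) → Cr(s) + Mg²⁺(aq); Q = [Mg²⁺]^1/[Cr²⁺]^1.
From E = E° − (0.0592/n) log Q: log Q = (E° − E)·n/0.0592 = (+1.44 − (+1.422))·2/0.0592 = 0.6081.
So 1·log[Cr²⁺] = 1·log(0.956) − log Q = -0.0195 − (0.6081) = -0.6276; [Cr²⁺] = 10^(-0.6276) ≈ 0.24 M.

0.24 M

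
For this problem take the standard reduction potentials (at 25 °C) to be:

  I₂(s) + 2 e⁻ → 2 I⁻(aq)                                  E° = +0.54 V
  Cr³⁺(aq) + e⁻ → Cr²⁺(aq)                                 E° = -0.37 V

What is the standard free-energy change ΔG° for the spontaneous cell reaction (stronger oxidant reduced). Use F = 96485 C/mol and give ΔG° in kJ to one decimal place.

-175.6 kJ

I₂/I⁻ (E° = +0.54 V) is the cathode; Cr³⁺/Cr²⁺ (E° = -0.37 V) is the anode, so E°cell = +0.91 V.
Balancing electrons gives n = 2 (lcm of 2 and 1).
ΔG° = −nFE° = −(2)(96485)(+0.91) = -175,603 J = -175.6 kJ.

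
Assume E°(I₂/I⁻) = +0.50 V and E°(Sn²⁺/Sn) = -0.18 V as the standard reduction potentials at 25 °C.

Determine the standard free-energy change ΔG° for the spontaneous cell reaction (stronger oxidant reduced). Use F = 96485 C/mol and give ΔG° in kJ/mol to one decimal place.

I₂/I⁻ (E° = +0.50 V) is the cathode; Sn²⁺/Sn (E° = -0.18 V) is the anode, so E°cell = +0.68 V.
Balancing electrons gives n = 2 (lcm of 2 and 2).
ΔG° = −nFE° = −(2)(96485)(+0.68) = -131,220 J = -131.2 kJ/mol.

-131.2 kJ/mol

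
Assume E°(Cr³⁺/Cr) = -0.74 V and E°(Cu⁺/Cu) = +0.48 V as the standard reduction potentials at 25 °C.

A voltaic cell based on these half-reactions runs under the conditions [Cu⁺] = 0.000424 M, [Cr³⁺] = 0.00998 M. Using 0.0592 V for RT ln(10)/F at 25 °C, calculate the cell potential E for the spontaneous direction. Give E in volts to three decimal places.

Cu⁺/Cu is the cathode (higher E°), Cr³⁺/Cr the anode: E°cell = +0.48 − (-0.74) = +1.22 V, n = 3.
Overall: 3 Cu⁺(aq) + Cr(s) → 3 Cu(s) + Cr³⁺(aq)
Q = [Cr³⁺] / ([Cu⁺]^3); log Q = 8.117.
E = E° − (0.0592/n) log Q = +1.22 − (0.0592/3)(8.117) = +1.060 V.

+1.060 V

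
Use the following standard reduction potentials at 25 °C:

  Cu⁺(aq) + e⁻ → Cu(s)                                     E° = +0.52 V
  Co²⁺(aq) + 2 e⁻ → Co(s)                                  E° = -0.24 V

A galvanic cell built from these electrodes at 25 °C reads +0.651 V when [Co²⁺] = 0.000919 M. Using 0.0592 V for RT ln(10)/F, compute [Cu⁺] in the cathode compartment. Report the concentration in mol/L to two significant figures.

Cu⁺/Cu is the cathode, Co²⁺/Co the anode: E°cell = +0.76 V, n = 2.
Overall reaction: 2 Cu⁺(aq) + Co(s) → 2 Cu(s) + Co²⁺(aq); Q = [Co²⁺]^1/[Cu⁺]^2.
From E = E° − (0.0592/n) log Q: log Q = (E° − E)·n/0.0592 = (+0.76 − (+0.651))·2/0.0592 = 3.6824.
So 2·log[Cu⁺] = 1·log(0.000919) − log Q = -3.0367 − (3.6824) = -6.7191; log[Cu⁺] = -6.7191 / 2 = -3.3596; [Cu⁺] = 10^(-3.3596) ≈ 0.00044 M.

0.00044 M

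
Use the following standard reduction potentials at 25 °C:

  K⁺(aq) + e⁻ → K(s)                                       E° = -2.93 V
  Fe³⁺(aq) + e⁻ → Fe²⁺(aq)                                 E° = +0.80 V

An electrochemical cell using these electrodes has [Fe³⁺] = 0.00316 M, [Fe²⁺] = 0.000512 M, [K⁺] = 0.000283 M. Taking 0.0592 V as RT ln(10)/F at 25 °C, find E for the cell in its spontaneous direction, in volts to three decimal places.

+3.987 V

Fe³⁺/Fe²⁺ is the cathode (higher E°), K⁺/K the anode: E°cell = +0.80 − (-2.93) = +3.73 V, n = 1.
Overall: Fe³⁺(aq) + K(s) → Fe²⁺(aq) + K⁺(aq)
Q = [Fe²⁺]·[K⁺] / ([Fe³⁺]); log Q = -4.339.
E = E° − (0.0592/n) log Q = +3.73 − (0.0592/1)(-4.339) = +3.987 V.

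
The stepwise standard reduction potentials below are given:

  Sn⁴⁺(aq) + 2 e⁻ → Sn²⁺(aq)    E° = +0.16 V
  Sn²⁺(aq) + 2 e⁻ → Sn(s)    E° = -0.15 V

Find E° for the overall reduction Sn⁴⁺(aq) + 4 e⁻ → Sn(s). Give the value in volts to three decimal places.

Since ΔG° = −nFE° is additive over sequential reductions, n₃E°₃ = n₁E°₁ + n₂E°₂.
E°₃ = (2×+0.16 + 2×-0.15) / 4 = (+0.020) / 4 = +0.005 V.

+0.005 V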